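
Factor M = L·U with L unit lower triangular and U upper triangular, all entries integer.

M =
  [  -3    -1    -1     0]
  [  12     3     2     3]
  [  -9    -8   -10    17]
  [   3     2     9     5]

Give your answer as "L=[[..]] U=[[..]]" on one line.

  row1 -= -4·row0 → [0,-1,-2,3]
  row2 -= 3·row0 → [0,-5,-7,17]
  row3 -= -1·row0 → [0,1,8,5]
  row2 -= 5·row1 → [0,0,3,2]
  row3 -= -1·row1 → [0,0,6,8]
  row3 -= 2·row2 → [0,0,0,4]

L=[[1,0,0,0],[-4,1,0,0],[3,5,1,0],[-1,-1,2,1]] U=[[-3,-1,-1,0],[0,-1,-2,3],[0,0,3,2],[0,0,0,4]]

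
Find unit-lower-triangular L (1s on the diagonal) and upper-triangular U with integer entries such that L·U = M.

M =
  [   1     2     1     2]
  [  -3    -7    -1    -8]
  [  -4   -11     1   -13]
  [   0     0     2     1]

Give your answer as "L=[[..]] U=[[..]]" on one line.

  R1 -= -3·R0 → [0,-1,2,-2]
  R2 -= -4·R0 → [0,-3,5,-5]
  R3 -= 0·R0 → [0,0,2,1]
  R2 -= 3·R1 → [0,0,-1,1]
  R3 -= 0·R1 → [0,0,2,1]
  R3 -= -2·R2 → [0,0,0,3]

L=[[1,0,0,0],[-3,1,0,0],[-4,3,1,0],[0,0,-2,1]] U=[[1,2,1,2],[0,-1,2,-2],[0,0,-1,1],[0,0,0,3]]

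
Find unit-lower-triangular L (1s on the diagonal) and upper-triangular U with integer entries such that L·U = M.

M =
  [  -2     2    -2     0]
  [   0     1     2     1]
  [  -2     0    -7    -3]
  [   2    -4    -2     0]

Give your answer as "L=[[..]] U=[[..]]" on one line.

  r1 -= 0·r0 → [0,1,2,1]
  r2 -= 1·r0 → [0,-2,-5,-3]
  r3 -= -1·r0 → [0,-2,-4,0]
  r2 -= -2·r1 → [0,0,-1,-1]
  r3 -= -2·r1 → [0,0,0,2]
  r3 -= 0·r2 → [0,0,0,2]

L=[[1,0,0,0],[0,1,0,0],[1,-2,1,0],[-1,-2,0,1]] U=[[-2,2,-2,0],[0,1,2,1],[0,0,-1,-1],[0,0,0,2]]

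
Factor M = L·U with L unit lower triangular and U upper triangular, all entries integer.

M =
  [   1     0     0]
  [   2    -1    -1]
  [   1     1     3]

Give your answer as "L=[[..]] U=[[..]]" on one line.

  row1 -= 2·row0 → [0,-1,-1]
  row2 -= 1·row0 → [0,1,3]
  row2 -= -1·row1 → [0,0,2]

L=[[1,0,0],[2,1,0],[1,-1,1]] U=[[1,0,0],[0,-1,-1],[0,0,2]]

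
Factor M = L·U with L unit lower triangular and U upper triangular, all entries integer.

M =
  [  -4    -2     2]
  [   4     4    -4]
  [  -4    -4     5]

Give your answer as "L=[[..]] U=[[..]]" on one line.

  row1 -= -1·row0 → [0,2,-2]
  row2 -= 1·row0 → [0,-2,3]
  row2 -= -1·row1 → [0,0,1]

L=[[1,0,0],[-1,1,0],[1,-1,1]] U=[[-4,-2,2],[0,2,-2],[0,0,1]]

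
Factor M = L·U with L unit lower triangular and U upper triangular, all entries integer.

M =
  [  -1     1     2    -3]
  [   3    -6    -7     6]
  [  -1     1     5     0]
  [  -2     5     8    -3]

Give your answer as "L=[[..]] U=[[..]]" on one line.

L=[[1,0,0,0],[-3,1,0,0],[1,0,1,0],[2,-1,1,1]] U=[[-1,1,2,-3],[0,-3,-1,-3],[0,0,3,3],[0,0,0,-3]]

  R1 -= -3·R0 → [0,-3,-1,-3]
  R2 -= 1·R0 → [0,0,3,3]
  R3 -= 2·R0 → [0,3,4,3]
  R2 -= 0·R1 → [0,0,3,3]
  R3 -= -1·R1 → [0,0,3,0]
  R3 -= 1·R2 → [0,0,0,-3]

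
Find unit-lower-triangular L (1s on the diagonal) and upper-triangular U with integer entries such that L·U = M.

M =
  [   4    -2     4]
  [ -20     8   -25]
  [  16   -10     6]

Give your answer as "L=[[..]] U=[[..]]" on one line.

L=[[1,0,0],[-5,1,0],[4,1,1]] U=[[4,-2,4],[0,-2,-5],[0,0,-5]]

  R1 -= -5·R0 → [0,-2,-5]
  R2 -= 4·R0 → [0,-2,-10]
  R2 -= 1·R1 → [0,0,-5]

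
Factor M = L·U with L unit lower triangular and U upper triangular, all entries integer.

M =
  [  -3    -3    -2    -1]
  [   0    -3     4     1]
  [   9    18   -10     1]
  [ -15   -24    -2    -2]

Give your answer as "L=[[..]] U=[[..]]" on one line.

L=[[1,0,0,0],[0,1,0,0],[-3,-3,1,0],[5,3,1,1]] U=[[-3,-3,-2,-1],[0,-3,4,1],[0,0,-4,1],[0,0,0,-1]]

  r1 -= 0·r0 → [0,-3,4,1]
  r2 -= -3·r0 → [0,9,-16,-2]
  r3 -= 5·r0 → [0,-9,8,3]
  r2 -= -3·r1 → [0,0,-4,1]
  r3 -= 3·r1 → [0,0,-4,0]
  r3 -= 1·r2 → [0,0,0,-1]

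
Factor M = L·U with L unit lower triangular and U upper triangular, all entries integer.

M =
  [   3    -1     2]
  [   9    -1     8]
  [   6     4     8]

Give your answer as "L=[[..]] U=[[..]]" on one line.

  R1 -= 3·R0 → [0,2,2]
  R2 -= 2·R0 → [0,6,4]
  R2 -= 3·R1 → [0,0,-2]

L=[[1,0,0],[3,1,0],[2,3,1]] U=[[3,-1,2],[0,2,2],[0,0,-2]]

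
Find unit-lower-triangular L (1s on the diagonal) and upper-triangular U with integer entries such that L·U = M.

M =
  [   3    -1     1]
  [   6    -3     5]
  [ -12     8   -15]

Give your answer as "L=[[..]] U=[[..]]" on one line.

  r1 -= 2·r0 → [0,-1,3]
  r2 -= -4·r0 → [0,4,-11]
  r2 -= -4·r1 → [0,0,1]

L=[[1,0,0],[2,1,0],[-4,-4,1]] U=[[3,-1,1],[0,-1,3],[0,0,1]]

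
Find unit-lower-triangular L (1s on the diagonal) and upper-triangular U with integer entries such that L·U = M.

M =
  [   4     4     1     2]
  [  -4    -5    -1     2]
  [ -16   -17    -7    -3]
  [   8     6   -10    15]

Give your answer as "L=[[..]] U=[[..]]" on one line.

L=[[1,0,0,0],[-1,1,0,0],[-4,1,1,0],[2,2,4,1]] U=[[4,4,1,2],[0,-1,0,4],[0,0,-3,1],[0,0,0,-1]]

  row1 -= -1·row0 → [0,-1,0,4]
  row2 -= -4·row0 → [0,-1,-3,5]
  row3 -= 2·row0 → [0,-2,-12,11]
  row2 -= 1·row1 → [0,0,-3,1]
  row3 -= 2·row1 → [0,0,-12,3]
  row3 -= 4·row2 → [0,0,0,-1]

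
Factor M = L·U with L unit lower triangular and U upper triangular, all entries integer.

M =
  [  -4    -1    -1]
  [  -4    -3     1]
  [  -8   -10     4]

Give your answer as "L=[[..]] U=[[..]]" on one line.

L=[[1,0,0],[1,1,0],[2,4,1]] U=[[-4,-1,-1],[0,-2,2],[0,0,-2]]

  row1 -= 1·row0 → [0,-2,2]
  row2 -= 2·row0 → [0,-8,6]
  row2 -= 4·row1 → [0,0,-2]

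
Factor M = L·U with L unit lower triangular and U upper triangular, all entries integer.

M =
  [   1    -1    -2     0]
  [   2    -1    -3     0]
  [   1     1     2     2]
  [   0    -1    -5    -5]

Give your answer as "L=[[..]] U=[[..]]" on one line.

L=[[1,0,0,0],[2,1,0,0],[1,2,1,0],[0,-1,-2,1]] U=[[1,-1,-2,0],[0,1,1,0],[0,0,2,2],[0,0,0,-1]]

  row1 -= 2·row0 → [0,1,1,0]
  row2 -= 1·row0 → [0,2,4,2]
  row3 -= 0·row0 → [0,-1,-5,-5]
  row2 -= 2·row1 → [0,0,2,2]
  row3 -= -1·row1 → [0,0,-4,-5]
  row3 -= -2·row2 → [0,0,0,-1]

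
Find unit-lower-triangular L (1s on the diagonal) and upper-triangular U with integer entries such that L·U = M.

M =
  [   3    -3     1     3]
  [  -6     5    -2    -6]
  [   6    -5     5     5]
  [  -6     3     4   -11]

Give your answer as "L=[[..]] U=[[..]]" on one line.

L=[[1,0,0,0],[-2,1,0,0],[2,-1,1,0],[-2,3,2,1]] U=[[3,-3,1,3],[0,-1,0,0],[0,0,3,-1],[0,0,0,-3]]

  R1 -= -2·R0 → [0,-1,0,0]
  R2 -= 2·R0 → [0,1,3,-1]
  R3 -= -2·R0 → [0,-3,6,-5]
  R2 -= -1·R1 → [0,0,3,-1]
  R3 -= 3·R1 → [0,0,6,-5]
  R3 -= 2·R2 → [0,0,0,-3]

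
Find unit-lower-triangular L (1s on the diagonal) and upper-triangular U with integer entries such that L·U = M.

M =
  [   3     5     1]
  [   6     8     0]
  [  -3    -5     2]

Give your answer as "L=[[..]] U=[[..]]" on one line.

L=[[1,0,0],[2,1,0],[-1,0,1]] U=[[3,5,1],[0,-2,-2],[0,0,3]]

  r1 -= 2·r0 → [0,-2,-2]
  r2 -= -1·r0 → [0,0,3]
  r2 -= 0·r1 → [0,0,3]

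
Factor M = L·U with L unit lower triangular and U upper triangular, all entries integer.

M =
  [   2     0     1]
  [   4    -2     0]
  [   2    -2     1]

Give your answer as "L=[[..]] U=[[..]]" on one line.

L=[[1,0,0],[2,1,0],[1,1,1]] U=[[2,0,1],[0,-2,-2],[0,0,2]]

  R1 -= 2·R0 → [0,-2,-2]
  R2 -= 1·R0 → [0,-2,0]
  R2 -= 1·R1 → [0,0,2]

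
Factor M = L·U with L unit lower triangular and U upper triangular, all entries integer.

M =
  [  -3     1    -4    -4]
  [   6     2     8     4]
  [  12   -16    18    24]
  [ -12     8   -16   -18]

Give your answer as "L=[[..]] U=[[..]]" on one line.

  row1 -= -2·row0 → [0,4,0,-4]
  row2 -= -4·row0 → [0,-12,2,8]
  row3 -= 4·row0 → [0,4,0,-2]
  row2 -= -3·row1 → [0,0,2,-4]
  row3 -= 1·row1 → [0,0,0,2]
  row3 -= 0·row2 → [0,0,0,2]

L=[[1,0,0,0],[-2,1,0,0],[-4,-3,1,0],[4,1,0,1]] U=[[-3,1,-4,-4],[0,4,0,-4],[0,0,2,-4],[0,0,0,2]]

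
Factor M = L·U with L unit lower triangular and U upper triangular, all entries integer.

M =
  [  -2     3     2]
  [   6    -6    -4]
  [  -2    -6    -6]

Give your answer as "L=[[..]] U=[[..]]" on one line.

  r1 -= -3·r0 → [0,3,2]
  r2 -= 1·r0 → [0,-9,-8]
  r2 -= -3·r1 → [0,0,-2]

L=[[1,0,0],[-3,1,0],[1,-3,1]] U=[[-2,3,2],[0,3,2],[0,0,-2]]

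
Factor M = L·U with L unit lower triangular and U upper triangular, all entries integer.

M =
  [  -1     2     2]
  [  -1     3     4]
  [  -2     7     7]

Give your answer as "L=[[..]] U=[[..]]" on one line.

  r1 -= 1·r0 → [0,1,2]
  r2 -= 2·r0 → [0,3,3]
  r2 -= 3·r1 → [0,0,-3]

L=[[1,0,0],[1,1,0],[2,3,1]] U=[[-1,2,2],[0,1,2],[0,0,-3]]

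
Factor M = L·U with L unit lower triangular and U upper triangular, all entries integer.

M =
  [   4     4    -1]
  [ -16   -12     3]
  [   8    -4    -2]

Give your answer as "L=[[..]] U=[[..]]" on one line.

  R1 -= -4·R0 → [0,4,-1]
  R2 -= 2·R0 → [0,-12,0]
  R2 -= -3·R1 → [0,0,-3]

L=[[1,0,0],[-4,1,0],[2,-3,1]] U=[[4,4,-1],[0,4,-1],[0,0,-3]]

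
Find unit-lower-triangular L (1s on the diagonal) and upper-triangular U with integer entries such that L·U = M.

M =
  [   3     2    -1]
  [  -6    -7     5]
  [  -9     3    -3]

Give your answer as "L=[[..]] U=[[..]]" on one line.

  row1 -= -2·row0 → [0,-3,3]
  row2 -= -3·row0 → [0,9,-6]
  row2 -= -3·row1 → [0,0,3]

L=[[1,0,0],[-2,1,0],[-3,-3,1]] U=[[3,2,-1],[0,-3,3],[0,0,3]]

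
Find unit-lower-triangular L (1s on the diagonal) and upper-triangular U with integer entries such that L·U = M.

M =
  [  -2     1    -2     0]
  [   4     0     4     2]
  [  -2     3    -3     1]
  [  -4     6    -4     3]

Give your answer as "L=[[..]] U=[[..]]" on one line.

  R1 -= -2·R0 → [0,2,0,2]
  R2 -= 1·R0 → [0,2,-1,1]
  R3 -= 2·R0 → [0,4,0,3]
  R2 -= 1·R1 → [0,0,-1,-1]
  R3 -= 2·R1 → [0,0,0,-1]
  R3 -= 0·R2 → [0,0,0,-1]

L=[[1,0,0,0],[-2,1,0,0],[1,1,1,0],[2,2,0,1]] U=[[-2,1,-2,0],[0,2,0,2],[0,0,-1,-1],[0,0,0,-1]]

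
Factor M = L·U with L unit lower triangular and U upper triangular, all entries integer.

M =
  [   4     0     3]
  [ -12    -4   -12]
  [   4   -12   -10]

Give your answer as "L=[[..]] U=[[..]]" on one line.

L=[[1,0,0],[-3,1,0],[1,3,1]] U=[[4,0,3],[0,-4,-3],[0,0,-4]]

  r1 -= -3·r0 → [0,-4,-3]
  r2 -= 1·r0 → [0,-12,-13]
  r2 -= 3·r1 → [0,0,-4]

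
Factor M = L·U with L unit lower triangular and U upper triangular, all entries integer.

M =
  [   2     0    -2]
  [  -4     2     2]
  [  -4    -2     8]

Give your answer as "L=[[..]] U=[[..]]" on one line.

  row1 -= -2·row0 → [0,2,-2]
  row2 -= -2·row0 → [0,-2,4]
  row2 -= -1·row1 → [0,0,2]

L=[[1,0,0],[-2,1,0],[-2,-1,1]] U=[[2,0,-2],[0,2,-2],[0,0,2]]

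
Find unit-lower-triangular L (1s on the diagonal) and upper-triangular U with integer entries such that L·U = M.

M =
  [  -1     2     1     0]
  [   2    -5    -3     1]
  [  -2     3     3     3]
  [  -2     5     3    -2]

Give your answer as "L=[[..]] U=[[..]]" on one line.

L=[[1,0,0,0],[-2,1,0,0],[2,1,1,0],[2,-1,0,1]] U=[[-1,2,1,0],[0,-1,-1,1],[0,0,2,2],[0,0,0,-1]]

  r1 -= -2·r0 → [0,-1,-1,1]
  r2 -= 2·r0 → [0,-1,1,3]
  r3 -= 2·r0 → [0,1,1,-2]
  r2 -= 1·r1 → [0,0,2,2]
  r3 -= -1·r1 → [0,0,0,-1]
  r3 -= 0·r2 → [0,0,0,-1]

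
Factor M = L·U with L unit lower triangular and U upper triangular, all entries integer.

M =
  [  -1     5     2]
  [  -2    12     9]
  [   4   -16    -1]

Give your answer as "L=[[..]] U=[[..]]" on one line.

  r1 -= 2·r0 → [0,2,5]
  r2 -= -4·r0 → [0,4,7]
  r2 -= 2·r1 → [0,0,-3]

L=[[1,0,0],[2,1,0],[-4,2,1]] U=[[-1,5,2],[0,2,5],[0,0,-3]]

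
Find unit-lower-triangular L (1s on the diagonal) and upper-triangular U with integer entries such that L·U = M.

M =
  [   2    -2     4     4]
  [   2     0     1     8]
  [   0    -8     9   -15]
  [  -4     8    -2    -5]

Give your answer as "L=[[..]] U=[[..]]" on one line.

  row1 -= 1·row0 → [0,2,-3,4]
  row2 -= 0·row0 → [0,-8,9,-15]
  row3 -= -2·row0 → [0,4,6,3]
  row2 -= -4·row1 → [0,0,-3,1]
  row3 -= 2·row1 → [0,0,12,-5]
  row3 -= -4·row2 → [0,0,0,-1]

L=[[1,0,0,0],[1,1,0,0],[0,-4,1,0],[-2,2,-4,1]] U=[[2,-2,4,4],[0,2,-3,4],[0,0,-3,1],[0,0,0,-1]]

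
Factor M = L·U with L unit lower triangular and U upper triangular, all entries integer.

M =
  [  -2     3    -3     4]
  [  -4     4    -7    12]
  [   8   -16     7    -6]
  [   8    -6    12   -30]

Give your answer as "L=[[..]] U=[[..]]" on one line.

L=[[1,0,0,0],[2,1,0,0],[-4,2,1,0],[-4,-3,1,1]] U=[[-2,3,-3,4],[0,-2,-1,4],[0,0,-3,2],[0,0,0,-4]]

  r1 -= 2·r0 → [0,-2,-1,4]
  r2 -= -4·r0 → [0,-4,-5,10]
  r3 -= -4·r0 → [0,6,0,-14]
  r2 -= 2·r1 → [0,0,-3,2]
  r3 -= -3·r1 → [0,0,-3,-2]
  r3 -= 1·r2 → [0,0,0,-4]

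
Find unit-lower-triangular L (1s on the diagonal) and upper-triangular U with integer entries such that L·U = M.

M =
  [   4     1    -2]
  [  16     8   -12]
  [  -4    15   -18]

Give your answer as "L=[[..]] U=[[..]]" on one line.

  R1 -= 4·R0 → [0,4,-4]
  R2 -= -1·R0 → [0,16,-20]
  R2 -= 4·R1 → [0,0,-4]

L=[[1,0,0],[4,1,0],[-1,4,1]] U=[[4,1,-2],[0,4,-4],[0,0,-4]]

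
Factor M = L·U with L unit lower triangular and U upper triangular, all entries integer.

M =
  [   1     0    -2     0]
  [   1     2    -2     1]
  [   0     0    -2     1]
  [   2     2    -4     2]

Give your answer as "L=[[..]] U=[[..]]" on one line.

L=[[1,0,0,0],[1,1,0,0],[0,0,1,0],[2,1,0,1]] U=[[1,0,-2,0],[0,2,0,1],[0,0,-2,1],[0,0,0,1]]

  row1 -= 1·row0 → [0,2,0,1]
  row2 -= 0·row0 → [0,0,-2,1]
  row3 -= 2·row0 → [0,2,0,2]
  row2 -= 0·row1 → [0,0,-2,1]
  row3 -= 1·row1 → [0,0,0,1]
  row3 -= 0·row2 → [0,0,0,1]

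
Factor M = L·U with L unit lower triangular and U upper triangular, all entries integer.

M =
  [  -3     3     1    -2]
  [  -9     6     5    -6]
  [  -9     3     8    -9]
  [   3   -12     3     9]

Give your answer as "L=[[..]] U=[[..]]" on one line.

  R1 -= 3·R0 → [0,-3,2,0]
  R2 -= 3·R0 → [0,-6,5,-3]
  R3 -= -1·R0 → [0,-9,4,7]
  R2 -= 2·R1 → [0,0,1,-3]
  R3 -= 3·R1 → [0,0,-2,7]
  R3 -= -2·R2 → [0,0,0,1]

L=[[1,0,0,0],[3,1,0,0],[3,2,1,0],[-1,3,-2,1]] U=[[-3,3,1,-2],[0,-3,2,0],[0,0,1,-3],[0,0,0,1]]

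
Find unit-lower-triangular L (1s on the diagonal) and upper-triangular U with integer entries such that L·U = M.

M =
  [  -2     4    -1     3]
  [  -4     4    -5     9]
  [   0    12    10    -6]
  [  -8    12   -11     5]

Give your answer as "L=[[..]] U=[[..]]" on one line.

  R1 -= 2·R0 → [0,-4,-3,3]
  R2 -= 0·R0 → [0,12,10,-6]
  R3 -= 4·R0 → [0,-4,-7,-7]
  R2 -= -3·R1 → [0,0,1,3]
  R3 -= 1·R1 → [0,0,-4,-10]
  R3 -= -4·R2 → [0,0,0,2]

L=[[1,0,0,0],[2,1,0,0],[0,-3,1,0],[4,1,-4,1]] U=[[-2,4,-1,3],[0,-4,-3,3],[0,0,1,3],[0,0,0,2]]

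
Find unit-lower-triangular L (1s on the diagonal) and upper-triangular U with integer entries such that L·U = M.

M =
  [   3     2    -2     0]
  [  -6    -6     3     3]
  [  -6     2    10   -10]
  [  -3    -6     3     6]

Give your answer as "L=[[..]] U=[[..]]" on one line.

  R1 -= -2·R0 → [0,-2,-1,3]
  R2 -= -2·R0 → [0,6,6,-10]
  R3 -= -1·R0 → [0,-4,1,6]
  R2 -= -3·R1 → [0,0,3,-1]
  R3 -= 2·R1 → [0,0,3,0]
  R3 -= 1·R2 → [0,0,0,1]

L=[[1,0,0,0],[-2,1,0,0],[-2,-3,1,0],[-1,2,1,1]] U=[[3,2,-2,0],[0,-2,-1,3],[0,0,3,-1],[0,0,0,1]]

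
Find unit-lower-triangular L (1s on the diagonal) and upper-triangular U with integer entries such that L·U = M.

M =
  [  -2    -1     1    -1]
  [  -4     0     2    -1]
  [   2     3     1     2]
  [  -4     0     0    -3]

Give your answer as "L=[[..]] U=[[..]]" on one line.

  row1 -= 2·row0 → [0,2,0,1]
  row2 -= -1·row0 → [0,2,2,1]
  row3 -= 2·row0 → [0,2,-2,-1]
  row2 -= 1·row1 → [0,0,2,0]
  row3 -= 1·row1 → [0,0,-2,-2]
  row3 -= -1·row2 → [0,0,0,-2]

L=[[1,0,0,0],[2,1,0,0],[-1,1,1,0],[2,1,-1,1]] U=[[-2,-1,1,-1],[0,2,0,1],[0,0,2,0],[0,0,0,-2]]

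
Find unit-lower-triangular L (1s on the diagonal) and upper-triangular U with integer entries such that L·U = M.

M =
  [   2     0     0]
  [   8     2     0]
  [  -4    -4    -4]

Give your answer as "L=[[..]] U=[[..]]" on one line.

L=[[1,0,0],[4,1,0],[-2,-2,1]] U=[[2,0,0],[0,2,0],[0,0,-4]]

  r1 -= 4·r0 → [0,2,0]
  r2 -= -2·r0 → [0,-4,-4]
  r2 -= -2·r1 → [0,0,-4]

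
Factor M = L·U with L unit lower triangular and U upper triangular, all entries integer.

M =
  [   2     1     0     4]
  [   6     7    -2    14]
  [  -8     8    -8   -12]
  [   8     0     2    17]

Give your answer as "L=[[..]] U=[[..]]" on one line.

L=[[1,0,0,0],[3,1,0,0],[-4,3,1,0],[4,-1,0,1]] U=[[2,1,0,4],[0,4,-2,2],[0,0,-2,-2],[0,0,0,3]]

  row1 -= 3·row0 → [0,4,-2,2]
  row2 -= -4·row0 → [0,12,-8,4]
  row3 -= 4·row0 → [0,-4,2,1]
  row2 -= 3·row1 → [0,0,-2,-2]
  row3 -= -1·row1 → [0,0,0,3]
  row3 -= 0·row2 → [0,0,0,3]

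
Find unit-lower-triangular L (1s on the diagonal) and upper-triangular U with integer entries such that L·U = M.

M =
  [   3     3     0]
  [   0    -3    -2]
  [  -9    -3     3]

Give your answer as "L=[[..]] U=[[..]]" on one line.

  r1 -= 0·r0 → [0,-3,-2]
  r2 -= -3·r0 → [0,6,3]
  r2 -= -2·r1 → [0,0,-1]

L=[[1,0,0],[0,1,0],[-3,-2,1]] U=[[3,3,0],[0,-3,-2],[0,0,-1]]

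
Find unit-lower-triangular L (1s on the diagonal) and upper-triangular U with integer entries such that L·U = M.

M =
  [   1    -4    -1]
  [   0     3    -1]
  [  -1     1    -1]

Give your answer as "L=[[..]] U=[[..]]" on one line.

L=[[1,0,0],[0,1,0],[-1,-1,1]] U=[[1,-4,-1],[0,3,-1],[0,0,-3]]

  row1 -= 0·row0 → [0,3,-1]
  row2 -= -1·row0 → [0,-3,-2]
  row2 -= -1·row1 → [0,0,-3]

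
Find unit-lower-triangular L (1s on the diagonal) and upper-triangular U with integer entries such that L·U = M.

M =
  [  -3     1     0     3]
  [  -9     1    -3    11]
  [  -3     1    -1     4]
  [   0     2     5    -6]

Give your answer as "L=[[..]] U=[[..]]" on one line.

L=[[1,0,0,0],[3,1,0,0],[1,0,1,0],[0,-1,-2,1]] U=[[-3,1,0,3],[0,-2,-3,2],[0,0,-1,1],[0,0,0,-2]]

  r1 -= 3·r0 → [0,-2,-3,2]
  r2 -= 1·r0 → [0,0,-1,1]
  r3 -= 0·r0 → [0,2,5,-6]
  r2 -= 0·r1 → [0,0,-1,1]
  r3 -= -1·r1 → [0,0,2,-4]
  r3 -= -2·r2 → [0,0,0,-2]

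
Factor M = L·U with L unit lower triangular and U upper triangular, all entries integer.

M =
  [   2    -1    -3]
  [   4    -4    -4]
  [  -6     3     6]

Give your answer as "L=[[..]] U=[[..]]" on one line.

  R1 -= 2·R0 → [0,-2,2]
  R2 -= -3·R0 → [0,0,-3]
  R2 -= 0·R1 → [0,0,-3]

L=[[1,0,0],[2,1,0],[-3,0,1]] U=[[2,-1,-3],[0,-2,2],[0,0,-3]]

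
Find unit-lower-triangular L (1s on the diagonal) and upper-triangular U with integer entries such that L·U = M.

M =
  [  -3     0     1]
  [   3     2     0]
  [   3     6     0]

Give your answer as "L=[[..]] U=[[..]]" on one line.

  R1 -= -1·R0 → [0,2,1]
  R2 -= -1·R0 → [0,6,1]
  R2 -= 3·R1 → [0,0,-2]

L=[[1,0,0],[-1,1,0],[-1,3,1]] U=[[-3,0,1],[0,2,1],[0,0,-2]]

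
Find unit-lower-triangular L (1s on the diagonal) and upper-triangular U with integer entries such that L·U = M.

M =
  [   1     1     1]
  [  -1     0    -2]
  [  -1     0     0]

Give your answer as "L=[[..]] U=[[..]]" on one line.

  r1 -= -1·r0 → [0,1,-1]
  r2 -= -1·r0 → [0,1,1]
  r2 -= 1·r1 → [0,0,2]

L=[[1,0,0],[-1,1,0],[-1,1,1]] U=[[1,1,1],[0,1,-1],[0,0,2]]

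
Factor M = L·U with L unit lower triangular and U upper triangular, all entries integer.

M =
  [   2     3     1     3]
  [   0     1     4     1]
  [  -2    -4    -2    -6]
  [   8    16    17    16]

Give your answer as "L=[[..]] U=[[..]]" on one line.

  r1 -= 0·r0 → [0,1,4,1]
  r2 -= -1·r0 → [0,-1,-1,-3]
  r3 -= 4·r0 → [0,4,13,4]
  r2 -= -1·r1 → [0,0,3,-2]
  r3 -= 4·r1 → [0,0,-3,0]
  r3 -= -1·r2 → [0,0,0,-2]

L=[[1,0,0,0],[0,1,0,0],[-1,-1,1,0],[4,4,-1,1]] U=[[2,3,1,3],[0,1,4,1],[0,0,3,-2],[0,0,0,-2]]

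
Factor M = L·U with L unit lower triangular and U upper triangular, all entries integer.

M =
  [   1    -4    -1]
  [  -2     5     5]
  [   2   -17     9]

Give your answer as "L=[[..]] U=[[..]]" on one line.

  R1 -= -2·R0 → [0,-3,3]
  R2 -= 2·R0 → [0,-9,11]
  R2 -= 3·R1 → [0,0,2]

L=[[1,0,0],[-2,1,0],[2,3,1]] U=[[1,-4,-1],[0,-3,3],[0,0,2]]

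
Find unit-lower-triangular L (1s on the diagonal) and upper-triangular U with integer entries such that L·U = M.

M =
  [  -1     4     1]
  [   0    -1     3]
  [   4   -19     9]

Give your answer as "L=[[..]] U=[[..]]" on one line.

  r1 -= 0·r0 → [0,-1,3]
  r2 -= -4·r0 → [0,-3,13]
  r2 -= 3·r1 → [0,0,4]

L=[[1,0,0],[0,1,0],[-4,3,1]] U=[[-1,4,1],[0,-1,3],[0,0,4]]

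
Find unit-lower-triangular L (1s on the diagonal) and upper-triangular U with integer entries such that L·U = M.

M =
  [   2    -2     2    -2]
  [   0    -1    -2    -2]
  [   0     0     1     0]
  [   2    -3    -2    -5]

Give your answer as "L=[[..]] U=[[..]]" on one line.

L=[[1,0,0,0],[0,1,0,0],[0,0,1,0],[1,1,-2,1]] U=[[2,-2,2,-2],[0,-1,-2,-2],[0,0,1,0],[0,0,0,-1]]

  R1 -= 0·R0 → [0,-1,-2,-2]
  R2 -= 0·R0 → [0,0,1,0]
  R3 -= 1·R0 → [0,-1,-4,-3]
  R2 -= 0·R1 → [0,0,1,0]
  R3 -= 1·R1 → [0,0,-2,-1]
  R3 -= -2·R2 → [0,0,0,-1]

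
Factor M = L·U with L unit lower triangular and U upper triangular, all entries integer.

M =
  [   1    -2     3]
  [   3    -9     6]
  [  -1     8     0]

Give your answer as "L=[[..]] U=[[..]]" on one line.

  r1 -= 3·r0 → [0,-3,-3]
  r2 -= -1·r0 → [0,6,3]
  r2 -= -2·r1 → [0,0,-3]

L=[[1,0,0],[3,1,0],[-1,-2,1]] U=[[1,-2,3],[0,-3,-3],[0,0,-3]]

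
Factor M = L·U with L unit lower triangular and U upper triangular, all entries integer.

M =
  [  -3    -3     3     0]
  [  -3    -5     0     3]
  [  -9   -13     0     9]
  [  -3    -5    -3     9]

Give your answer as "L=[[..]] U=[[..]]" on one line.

L=[[1,0,0,0],[1,1,0,0],[3,2,1,0],[1,1,1,1]] U=[[-3,-3,3,0],[0,-2,-3,3],[0,0,-3,3],[0,0,0,3]]

  r1 -= 1·r0 → [0,-2,-3,3]
  r2 -= 3·r0 → [0,-4,-9,9]
  r3 -= 1·r0 → [0,-2,-6,9]
  r2 -= 2·r1 → [0,0,-3,3]
  r3 -= 1·r1 → [0,0,-3,6]
  r3 -= 1·r2 → [0,0,0,3]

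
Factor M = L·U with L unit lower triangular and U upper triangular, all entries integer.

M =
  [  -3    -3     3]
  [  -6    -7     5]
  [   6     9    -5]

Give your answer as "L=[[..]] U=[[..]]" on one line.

L=[[1,0,0],[2,1,0],[-2,-3,1]] U=[[-3,-3,3],[0,-1,-1],[0,0,-2]]

  row1 -= 2·row0 → [0,-1,-1]
  row2 -= -2·row0 → [0,3,1]
  row2 -= -3·row1 → [0,0,-2]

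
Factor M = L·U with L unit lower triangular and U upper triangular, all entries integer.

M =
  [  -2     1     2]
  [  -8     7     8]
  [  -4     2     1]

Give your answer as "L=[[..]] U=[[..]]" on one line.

  r1 -= 4·r0 → [0,3,0]
  r2 -= 2·r0 → [0,0,-3]
  r2 -= 0·r1 → [0,0,-3]

L=[[1,0,0],[4,1,0],[2,0,1]] U=[[-2,1,2],[0,3,0],[0,0,-3]]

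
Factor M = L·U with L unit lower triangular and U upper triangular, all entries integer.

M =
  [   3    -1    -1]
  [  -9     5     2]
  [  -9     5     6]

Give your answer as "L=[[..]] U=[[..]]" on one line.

L=[[1,0,0],[-3,1,0],[-3,1,1]] U=[[3,-1,-1],[0,2,-1],[0,0,4]]

  r1 -= -3·r0 → [0,2,-1]
  r2 -= -3·r0 → [0,2,3]
  r2 -= 1·r1 → [0,0,4]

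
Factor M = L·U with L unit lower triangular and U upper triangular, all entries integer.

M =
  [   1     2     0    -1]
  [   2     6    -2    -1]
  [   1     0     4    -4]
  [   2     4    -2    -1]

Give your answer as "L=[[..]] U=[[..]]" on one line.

L=[[1,0,0,0],[2,1,0,0],[1,-1,1,0],[2,0,-1,1]] U=[[1,2,0,-1],[0,2,-2,1],[0,0,2,-2],[0,0,0,-1]]

  R1 -= 2·R0 → [0,2,-2,1]
  R2 -= 1·R0 → [0,-2,4,-3]
  R3 -= 2·R0 → [0,0,-2,1]
  R2 -= -1·R1 → [0,0,2,-2]
  R3 -= 0·R1 → [0,0,-2,1]
  R3 -= -1·R2 → [0,0,0,-1]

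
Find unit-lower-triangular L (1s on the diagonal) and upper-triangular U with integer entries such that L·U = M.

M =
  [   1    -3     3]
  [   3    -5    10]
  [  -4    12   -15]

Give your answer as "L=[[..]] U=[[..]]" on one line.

  row1 -= 3·row0 → [0,4,1]
  row2 -= -4·row0 → [0,0,-3]
  row2 -= 0·row1 → [0,0,-3]

L=[[1,0,0],[3,1,0],[-4,0,1]] U=[[1,-3,3],[0,4,1],[0,0,-3]]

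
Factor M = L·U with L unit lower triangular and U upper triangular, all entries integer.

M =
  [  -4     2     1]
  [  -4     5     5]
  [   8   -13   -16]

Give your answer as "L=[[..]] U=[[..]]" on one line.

  R1 -= 1·R0 → [0,3,4]
  R2 -= -2·R0 → [0,-9,-14]
  R2 -= -3·R1 → [0,0,-2]

L=[[1,0,0],[1,1,0],[-2,-3,1]] U=[[-4,2,1],[0,3,4],[0,0,-2]]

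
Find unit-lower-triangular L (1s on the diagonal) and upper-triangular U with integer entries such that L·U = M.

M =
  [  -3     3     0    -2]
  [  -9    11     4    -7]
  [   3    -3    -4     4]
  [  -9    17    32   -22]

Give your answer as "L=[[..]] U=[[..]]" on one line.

L=[[1,0,0,0],[3,1,0,0],[-1,0,1,0],[3,4,-4,1]] U=[[-3,3,0,-2],[0,2,4,-1],[0,0,-4,2],[0,0,0,-4]]

  row1 -= 3·row0 → [0,2,4,-1]
  row2 -= -1·row0 → [0,0,-4,2]
  row3 -= 3·row0 → [0,8,32,-16]
  row2 -= 0·row1 → [0,0,-4,2]
  row3 -= 4·row1 → [0,0,16,-12]
  row3 -= -4·row2 → [0,0,0,-4]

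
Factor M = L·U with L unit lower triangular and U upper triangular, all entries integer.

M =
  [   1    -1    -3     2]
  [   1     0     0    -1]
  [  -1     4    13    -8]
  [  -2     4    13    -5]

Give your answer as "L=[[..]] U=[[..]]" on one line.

  r1 -= 1·r0 → [0,1,3,-3]
  r2 -= -1·r0 → [0,3,10,-6]
  r3 -= -2·r0 → [0,2,7,-1]
  r2 -= 3·r1 → [0,0,1,3]
  r3 -= 2·r1 → [0,0,1,5]
  r3 -= 1·r2 → [0,0,0,2]

L=[[1,0,0,0],[1,1,0,0],[-1,3,1,0],[-2,2,1,1]] U=[[1,-1,-3,2],[0,1,3,-3],[0,0,1,3],[0,0,0,2]]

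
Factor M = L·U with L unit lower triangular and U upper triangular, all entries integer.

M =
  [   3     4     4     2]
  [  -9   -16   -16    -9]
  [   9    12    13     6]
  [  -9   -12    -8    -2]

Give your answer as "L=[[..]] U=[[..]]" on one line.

  R1 -= -3·R0 → [0,-4,-4,-3]
  R2 -= 3·R0 → [0,0,1,0]
  R3 -= -3·R0 → [0,0,4,4]
  R2 -= 0·R1 → [0,0,1,0]
  R3 -= 0·R1 → [0,0,4,4]
  R3 -= 4·R2 → [0,0,0,4]

L=[[1,0,0,0],[-3,1,0,0],[3,0,1,0],[-3,0,4,1]] U=[[3,4,4,2],[0,-4,-4,-3],[0,0,1,0],[0,0,0,4]]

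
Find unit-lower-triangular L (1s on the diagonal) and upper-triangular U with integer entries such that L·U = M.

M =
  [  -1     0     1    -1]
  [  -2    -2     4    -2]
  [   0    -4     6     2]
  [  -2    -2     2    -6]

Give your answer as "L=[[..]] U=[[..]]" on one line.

  R1 -= 2·R0 → [0,-2,2,0]
  R2 -= 0·R0 → [0,-4,6,2]
  R3 -= 2·R0 → [0,-2,0,-4]
  R2 -= 2·R1 → [0,0,2,2]
  R3 -= 1·R1 → [0,0,-2,-4]
  R3 -= -1·R2 → [0,0,0,-2]

L=[[1,0,0,0],[2,1,0,0],[0,2,1,0],[2,1,-1,1]] U=[[-1,0,1,-1],[0,-2,2,0],[0,0,2,2],[0,0,0,-2]]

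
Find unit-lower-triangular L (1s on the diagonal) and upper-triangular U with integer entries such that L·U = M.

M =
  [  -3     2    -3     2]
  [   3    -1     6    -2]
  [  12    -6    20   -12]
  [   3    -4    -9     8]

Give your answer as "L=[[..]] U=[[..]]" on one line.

  R1 -= -1·R0 → [0,1,3,0]
  R2 -= -4·R0 → [0,2,8,-4]
  R3 -= -1·R0 → [0,-2,-12,10]
  R2 -= 2·R1 → [0,0,2,-4]
  R3 -= -2·R1 → [0,0,-6,10]
  R3 -= -3·R2 → [0,0,0,-2]

L=[[1,0,0,0],[-1,1,0,0],[-4,2,1,0],[-1,-2,-3,1]] U=[[-3,2,-3,2],[0,1,3,0],[0,0,2,-4],[0,0,0,-2]]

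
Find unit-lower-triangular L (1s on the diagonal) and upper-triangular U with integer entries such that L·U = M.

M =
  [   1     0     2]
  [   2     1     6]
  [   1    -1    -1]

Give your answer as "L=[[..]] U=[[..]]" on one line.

L=[[1,0,0],[2,1,0],[1,-1,1]] U=[[1,0,2],[0,1,2],[0,0,-1]]

  row1 -= 2·row0 → [0,1,2]
  row2 -= 1·row0 → [0,-1,-3]
  row2 -= -1·row1 → [0,0,-1]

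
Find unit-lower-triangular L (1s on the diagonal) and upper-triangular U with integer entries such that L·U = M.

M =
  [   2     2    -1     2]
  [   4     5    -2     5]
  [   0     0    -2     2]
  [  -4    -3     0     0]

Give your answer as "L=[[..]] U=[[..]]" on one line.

L=[[1,0,0,0],[2,1,0,0],[0,0,1,0],[-2,1,1,1]] U=[[2,2,-1,2],[0,1,0,1],[0,0,-2,2],[0,0,0,1]]

  R1 -= 2·R0 → [0,1,0,1]
  R2 -= 0·R0 → [0,0,-2,2]
  R3 -= -2·R0 → [0,1,-2,4]
  R2 -= 0·R1 → [0,0,-2,2]
  R3 -= 1·R1 → [0,0,-2,3]
  R3 -= 1·R2 → [0,0,0,1]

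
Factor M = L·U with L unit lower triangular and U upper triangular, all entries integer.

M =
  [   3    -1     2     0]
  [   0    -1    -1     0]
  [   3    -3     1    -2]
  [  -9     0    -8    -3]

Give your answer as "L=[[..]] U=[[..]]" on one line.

L=[[1,0,0,0],[0,1,0,0],[1,2,1,0],[-3,3,1,1]] U=[[3,-1,2,0],[0,-1,-1,0],[0,0,1,-2],[0,0,0,-1]]

  row1 -= 0·row0 → [0,-1,-1,0]
  row2 -= 1·row0 → [0,-2,-1,-2]
  row3 -= -3·row0 → [0,-3,-2,-3]
  row2 -= 2·row1 → [0,0,1,-2]
  row3 -= 3·row1 → [0,0,1,-3]
  row3 -= 1·row2 → [0,0,0,-1]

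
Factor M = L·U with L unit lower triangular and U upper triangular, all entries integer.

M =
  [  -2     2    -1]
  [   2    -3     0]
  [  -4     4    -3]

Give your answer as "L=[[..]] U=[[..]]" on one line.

L=[[1,0,0],[-1,1,0],[2,0,1]] U=[[-2,2,-1],[0,-1,-1],[0,0,-1]]

  r1 -= -1·r0 → [0,-1,-1]
  r2 -= 2·r0 → [0,0,-1]
  r2 -= 0·r1 → [0,0,-1]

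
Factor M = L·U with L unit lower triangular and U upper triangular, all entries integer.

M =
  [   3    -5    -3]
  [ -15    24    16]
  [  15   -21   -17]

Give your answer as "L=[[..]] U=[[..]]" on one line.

L=[[1,0,0],[-5,1,0],[5,-4,1]] U=[[3,-5,-3],[0,-1,1],[0,0,2]]

  R1 -= -5·R0 → [0,-1,1]
  R2 -= 5·R0 → [0,4,-2]
  R2 -= -4·R1 → [0,0,2]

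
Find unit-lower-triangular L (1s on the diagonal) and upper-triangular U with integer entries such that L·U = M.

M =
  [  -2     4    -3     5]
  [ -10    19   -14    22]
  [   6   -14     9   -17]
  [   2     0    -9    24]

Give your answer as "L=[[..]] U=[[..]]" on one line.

L=[[1,0,0,0],[5,1,0,0],[-3,2,1,0],[-1,-4,4,1]] U=[[-2,4,-3,5],[0,-1,1,-3],[0,0,-2,4],[0,0,0,1]]

  row1 -= 5·row0 → [0,-1,1,-3]
  row2 -= -3·row0 → [0,-2,0,-2]
  row3 -= -1·row0 → [0,4,-12,29]
  row2 -= 2·row1 → [0,0,-2,4]
  row3 -= -4·row1 → [0,0,-8,17]
  row3 -= 4·row2 → [0,0,0,1]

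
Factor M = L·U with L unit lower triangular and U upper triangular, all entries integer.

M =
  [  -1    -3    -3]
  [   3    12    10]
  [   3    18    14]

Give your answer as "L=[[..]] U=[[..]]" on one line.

L=[[1,0,0],[-3,1,0],[-3,3,1]] U=[[-1,-3,-3],[0,3,1],[0,0,2]]

  row1 -= -3·row0 → [0,3,1]
  row2 -= -3·row0 → [0,9,5]
  row2 -= 3·row1 → [0,0,2]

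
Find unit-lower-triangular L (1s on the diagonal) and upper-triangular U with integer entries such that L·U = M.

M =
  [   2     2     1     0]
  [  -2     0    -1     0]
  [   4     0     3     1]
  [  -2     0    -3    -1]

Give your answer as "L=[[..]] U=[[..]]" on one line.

  R1 -= -1·R0 → [0,2,0,0]
  R2 -= 2·R0 → [0,-4,1,1]
  R3 -= -1·R0 → [0,2,-2,-1]
  R2 -= -2·R1 → [0,0,1,1]
  R3 -= 1·R1 → [0,0,-2,-1]
  R3 -= -2·R2 → [0,0,0,1]

L=[[1,0,0,0],[-1,1,0,0],[2,-2,1,0],[-1,1,-2,1]] U=[[2,2,1,0],[0,2,0,0],[0,0,1,1],[0,0,0,1]]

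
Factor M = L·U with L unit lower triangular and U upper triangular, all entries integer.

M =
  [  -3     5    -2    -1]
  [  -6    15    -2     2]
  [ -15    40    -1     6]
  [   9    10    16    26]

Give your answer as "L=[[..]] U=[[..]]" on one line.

L=[[1,0,0,0],[2,1,0,0],[5,3,1,0],[-3,5,0,1]] U=[[-3,5,-2,-1],[0,5,2,4],[0,0,3,-1],[0,0,0,3]]

  R1 -= 2·R0 → [0,5,2,4]
  R2 -= 5·R0 → [0,15,9,11]
  R3 -= -3·R0 → [0,25,10,23]
  R2 -= 3·R1 → [0,0,3,-1]
  R3 -= 5·R1 → [0,0,0,3]
  R3 -= 0·R2 → [0,0,0,3]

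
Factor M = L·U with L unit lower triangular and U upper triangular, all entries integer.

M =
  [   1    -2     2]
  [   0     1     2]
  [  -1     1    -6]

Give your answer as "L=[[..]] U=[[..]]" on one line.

L=[[1,0,0],[0,1,0],[-1,-1,1]] U=[[1,-2,2],[0,1,2],[0,0,-2]]

  r1 -= 0·r0 → [0,1,2]
  r2 -= -1·r0 → [0,-1,-4]
  r2 -= -1·r1 → [0,0,-2]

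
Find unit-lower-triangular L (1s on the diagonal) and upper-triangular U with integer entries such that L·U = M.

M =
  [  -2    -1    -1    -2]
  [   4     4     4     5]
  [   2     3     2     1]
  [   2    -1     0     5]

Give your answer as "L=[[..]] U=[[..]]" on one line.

L=[[1,0,0,0],[-2,1,0,0],[-1,1,1,0],[-1,-1,-1,1]] U=[[-2,-1,-1,-2],[0,2,2,1],[0,0,-1,-2],[0,0,0,2]]

  r1 -= -2·r0 → [0,2,2,1]
  r2 -= -1·r0 → [0,2,1,-1]
  r3 -= -1·r0 → [0,-2,-1,3]
  r2 -= 1·r1 → [0,0,-1,-2]
  r3 -= -1·r1 → [0,0,1,4]
  r3 -= -1·r2 → [0,0,0,2]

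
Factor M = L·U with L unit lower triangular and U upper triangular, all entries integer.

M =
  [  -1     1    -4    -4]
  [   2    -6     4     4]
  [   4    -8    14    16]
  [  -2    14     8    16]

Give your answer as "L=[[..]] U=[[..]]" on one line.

L=[[1,0,0,0],[-2,1,0,0],[-4,1,1,0],[2,-3,2,1]] U=[[-1,1,-4,-4],[0,-4,-4,-4],[0,0,2,4],[0,0,0,4]]

  R1 -= -2·R0 → [0,-4,-4,-4]
  R2 -= -4·R0 → [0,-4,-2,0]
  R3 -= 2·R0 → [0,12,16,24]
  R2 -= 1·R1 → [0,0,2,4]
  R3 -= -3·R1 → [0,0,4,12]
  R3 -= 2·R2 → [0,0,0,4]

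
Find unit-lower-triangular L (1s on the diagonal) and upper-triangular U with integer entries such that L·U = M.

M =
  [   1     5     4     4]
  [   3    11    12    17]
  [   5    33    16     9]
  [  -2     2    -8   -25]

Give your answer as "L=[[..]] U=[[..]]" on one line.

L=[[1,0,0,0],[3,1,0,0],[5,-2,1,0],[-2,-3,0,1]] U=[[1,5,4,4],[0,-4,0,5],[0,0,-4,-1],[0,0,0,-2]]

  R1 -= 3·R0 → [0,-4,0,5]
  R2 -= 5·R0 → [0,8,-4,-11]
  R3 -= -2·R0 → [0,12,0,-17]
  R2 -= -2·R1 → [0,0,-4,-1]
  R3 -= -3·R1 → [0,0,0,-2]
  R3 -= 0·R2 → [0,0,0,-2]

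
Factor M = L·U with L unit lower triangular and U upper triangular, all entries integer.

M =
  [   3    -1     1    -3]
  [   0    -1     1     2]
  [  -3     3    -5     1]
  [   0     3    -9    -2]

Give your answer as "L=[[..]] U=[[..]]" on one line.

L=[[1,0,0,0],[0,1,0,0],[-1,-2,1,0],[0,-3,3,1]] U=[[3,-1,1,-3],[0,-1,1,2],[0,0,-2,2],[0,0,0,-2]]

  R1 -= 0·R0 → [0,-1,1,2]
  R2 -= -1·R0 → [0,2,-4,-2]
  R3 -= 0·R0 → [0,3,-9,-2]
  R2 -= -2·R1 → [0,0,-2,2]
  R3 -= -3·R1 → [0,0,-6,4]
  R3 -= 3·R2 → [0,0,0,-2]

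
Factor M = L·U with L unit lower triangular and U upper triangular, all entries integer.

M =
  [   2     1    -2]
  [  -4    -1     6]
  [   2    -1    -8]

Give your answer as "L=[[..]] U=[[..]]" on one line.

  R1 -= -2·R0 → [0,1,2]
  R2 -= 1·R0 → [0,-2,-6]
  R2 -= -2·R1 → [0,0,-2]

L=[[1,0,0],[-2,1,0],[1,-2,1]] U=[[2,1,-2],[0,1,2],[0,0,-2]]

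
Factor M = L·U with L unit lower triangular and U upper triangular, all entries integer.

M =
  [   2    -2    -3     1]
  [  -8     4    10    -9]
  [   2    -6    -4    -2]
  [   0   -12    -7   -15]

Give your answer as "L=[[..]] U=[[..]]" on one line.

L=[[1,0,0,0],[-4,1,0,0],[1,1,1,0],[0,3,-1,1]] U=[[2,-2,-3,1],[0,-4,-2,-5],[0,0,1,2],[0,0,0,2]]

  r1 -= -4·r0 → [0,-4,-2,-5]
  r2 -= 1·r0 → [0,-4,-1,-3]
  r3 -= 0·r0 → [0,-12,-7,-15]
  r2 -= 1·r1 → [0,0,1,2]
  r3 -= 3·r1 → [0,0,-1,0]
  r3 -= -1·r2 → [0,0,0,2]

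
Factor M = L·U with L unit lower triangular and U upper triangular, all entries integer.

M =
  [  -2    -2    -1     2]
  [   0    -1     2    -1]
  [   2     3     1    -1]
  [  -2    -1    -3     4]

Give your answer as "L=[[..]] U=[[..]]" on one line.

  row1 -= 0·row0 → [0,-1,2,-1]
  row2 -= -1·row0 → [0,1,0,1]
  row3 -= 1·row0 → [0,1,-2,2]
  row2 -= -1·row1 → [0,0,2,0]
  row3 -= -1·row1 → [0,0,0,1]
  row3 -= 0·row2 → [0,0,0,1]

L=[[1,0,0,0],[0,1,0,0],[-1,-1,1,0],[1,-1,0,1]] U=[[-2,-2,-1,2],[0,-1,2,-1],[0,0,2,0],[0,0,0,1]]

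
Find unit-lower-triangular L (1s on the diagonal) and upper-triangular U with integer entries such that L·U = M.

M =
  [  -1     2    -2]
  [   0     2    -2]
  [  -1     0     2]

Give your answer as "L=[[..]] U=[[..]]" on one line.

L=[[1,0,0],[0,1,0],[1,-1,1]] U=[[-1,2,-2],[0,2,-2],[0,0,2]]

  row1 -= 0·row0 → [0,2,-2]
  row2 -= 1·row0 → [0,-2,4]
  row2 -= -1·row1 → [0,0,2]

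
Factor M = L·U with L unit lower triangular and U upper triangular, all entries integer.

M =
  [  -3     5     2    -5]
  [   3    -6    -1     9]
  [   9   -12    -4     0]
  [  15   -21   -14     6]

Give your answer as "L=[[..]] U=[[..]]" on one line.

L=[[1,0,0,0],[-1,1,0,0],[-3,-3,1,0],[-5,-4,0,1]] U=[[-3,5,2,-5],[0,-1,1,4],[0,0,5,-3],[0,0,0,-3]]

  r1 -= -1·r0 → [0,-1,1,4]
  r2 -= -3·r0 → [0,3,2,-15]
  r3 -= -5·r0 → [0,4,-4,-19]
  r2 -= -3·r1 → [0,0,5,-3]
  r3 -= -4·r1 → [0,0,0,-3]
  r3 -= 0·r2 → [0,0,0,-3]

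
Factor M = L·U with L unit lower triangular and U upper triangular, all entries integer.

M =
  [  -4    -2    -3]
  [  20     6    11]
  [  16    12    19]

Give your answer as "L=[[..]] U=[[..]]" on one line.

L=[[1,0,0],[-5,1,0],[-4,-1,1]] U=[[-4,-2,-3],[0,-4,-4],[0,0,3]]

  r1 -= -5·r0 → [0,-4,-4]
  r2 -= -4·r0 → [0,4,7]
  r2 -= -1·r1 → [0,0,3]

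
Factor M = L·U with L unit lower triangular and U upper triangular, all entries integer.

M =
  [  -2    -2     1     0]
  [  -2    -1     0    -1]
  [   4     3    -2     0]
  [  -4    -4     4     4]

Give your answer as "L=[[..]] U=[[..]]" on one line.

  r1 -= 1·r0 → [0,1,-1,-1]
  r2 -= -2·r0 → [0,-1,0,0]
  r3 -= 2·r0 → [0,0,2,4]
  r2 -= -1·r1 → [0,0,-1,-1]
  r3 -= 0·r1 → [0,0,2,4]
  r3 -= -2·r2 → [0,0,0,2]

L=[[1,0,0,0],[1,1,0,0],[-2,-1,1,0],[2,0,-2,1]] U=[[-2,-2,1,0],[0,1,-1,-1],[0,0,-1,-1],[0,0,0,2]]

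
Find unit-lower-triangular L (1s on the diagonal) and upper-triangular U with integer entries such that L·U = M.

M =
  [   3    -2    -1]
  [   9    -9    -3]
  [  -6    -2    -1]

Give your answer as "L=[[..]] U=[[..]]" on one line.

L=[[1,0,0],[3,1,0],[-2,2,1]] U=[[3,-2,-1],[0,-3,0],[0,0,-3]]

  R1 -= 3·R0 → [0,-3,0]
  R2 -= -2·R0 → [0,-6,-3]
  R2 -= 2·R1 → [0,0,-3]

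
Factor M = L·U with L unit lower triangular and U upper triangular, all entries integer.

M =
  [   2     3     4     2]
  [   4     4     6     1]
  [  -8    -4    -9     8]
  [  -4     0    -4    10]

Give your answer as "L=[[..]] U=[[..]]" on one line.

L=[[1,0,0,0],[2,1,0,0],[-4,-4,1,0],[-2,-3,2,1]] U=[[2,3,4,2],[0,-2,-2,-3],[0,0,-1,4],[0,0,0,-3]]

  row1 -= 2·row0 → [0,-2,-2,-3]
  row2 -= -4·row0 → [0,8,7,16]
  row3 -= -2·row0 → [0,6,4,14]
  row2 -= -4·row1 → [0,0,-1,4]
  row3 -= -3·row1 → [0,0,-2,5]
  row3 -= 2·row2 → [0,0,0,-3]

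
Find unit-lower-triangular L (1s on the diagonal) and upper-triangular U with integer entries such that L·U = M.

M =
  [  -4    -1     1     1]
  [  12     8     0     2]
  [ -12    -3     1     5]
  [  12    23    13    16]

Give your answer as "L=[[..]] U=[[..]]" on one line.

L=[[1,0,0,0],[-3,1,0,0],[3,0,1,0],[-3,4,-2,1]] U=[[-4,-1,1,1],[0,5,3,5],[0,0,-2,2],[0,0,0,3]]

  row1 -= -3·row0 → [0,5,3,5]
  row2 -= 3·row0 → [0,0,-2,2]
  row3 -= -3·row0 → [0,20,16,19]
  row2 -= 0·row1 → [0,0,-2,2]
  row3 -= 4·row1 → [0,0,4,-1]
  row3 -= -2·row2 → [0,0,0,3]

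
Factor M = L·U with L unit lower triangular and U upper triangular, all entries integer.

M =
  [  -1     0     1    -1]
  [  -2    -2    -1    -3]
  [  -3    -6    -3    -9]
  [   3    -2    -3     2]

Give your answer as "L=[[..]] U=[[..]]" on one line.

L=[[1,0,0,0],[2,1,0,0],[3,3,1,0],[-3,1,1,1]] U=[[-1,0,1,-1],[0,-2,-3,-1],[0,0,3,-3],[0,0,0,3]]

  row1 -= 2·row0 → [0,-2,-3,-1]
  row2 -= 3·row0 → [0,-6,-6,-6]
  row3 -= -3·row0 → [0,-2,0,-1]
  row2 -= 3·row1 → [0,0,3,-3]
  row3 -= 1·row1 → [0,0,3,0]
  row3 -= 1·row2 → [0,0,0,3]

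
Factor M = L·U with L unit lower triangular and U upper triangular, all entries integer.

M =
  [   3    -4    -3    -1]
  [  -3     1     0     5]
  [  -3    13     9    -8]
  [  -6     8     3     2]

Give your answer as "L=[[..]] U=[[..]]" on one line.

L=[[1,0,0,0],[-1,1,0,0],[-1,-3,1,0],[-2,0,1,1]] U=[[3,-4,-3,-1],[0,-3,-3,4],[0,0,-3,3],[0,0,0,-3]]

  R1 -= -1·R0 → [0,-3,-3,4]
  R2 -= -1·R0 → [0,9,6,-9]
  R3 -= -2·R0 → [0,0,-3,0]
  R2 -= -3·R1 → [0,0,-3,3]
  R3 -= 0·R1 → [0,0,-3,0]
  R3 -= 1·R2 → [0,0,0,-3]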